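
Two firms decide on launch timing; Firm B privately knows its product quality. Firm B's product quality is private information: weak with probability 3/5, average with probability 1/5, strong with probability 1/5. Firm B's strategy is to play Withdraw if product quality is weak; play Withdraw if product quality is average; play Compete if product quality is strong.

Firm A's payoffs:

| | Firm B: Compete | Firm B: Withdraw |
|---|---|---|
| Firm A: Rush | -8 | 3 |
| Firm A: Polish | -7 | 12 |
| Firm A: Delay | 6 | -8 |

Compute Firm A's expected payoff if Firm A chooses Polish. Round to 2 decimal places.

E[Polish] = 3/5·12 + 1/5·12 + 1/5·(-7) = 36/5 + 12/5 + (-7/5) = 41/5

8.20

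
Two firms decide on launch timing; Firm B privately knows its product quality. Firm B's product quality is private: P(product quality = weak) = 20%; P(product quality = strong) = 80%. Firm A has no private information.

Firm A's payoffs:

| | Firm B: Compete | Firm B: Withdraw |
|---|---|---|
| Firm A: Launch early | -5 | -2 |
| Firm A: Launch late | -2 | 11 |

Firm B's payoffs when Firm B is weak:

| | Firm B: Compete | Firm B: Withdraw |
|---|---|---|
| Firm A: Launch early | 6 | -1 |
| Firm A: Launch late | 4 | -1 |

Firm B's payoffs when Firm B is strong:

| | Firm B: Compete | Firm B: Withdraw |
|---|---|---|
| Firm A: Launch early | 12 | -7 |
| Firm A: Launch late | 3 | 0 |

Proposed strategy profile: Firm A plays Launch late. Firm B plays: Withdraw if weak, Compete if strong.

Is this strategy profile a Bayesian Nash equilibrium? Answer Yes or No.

A profile is a BNE iff every type of every player is best-responding given beliefs about the other side.
Firm A plays Launch late: E[Launch late] = 0.2·(11) + 0.8·(-2) = 0.6; E[Launch early] = -4.4. Best-responding. ✓
Firm B (product quality weak), facing Launch late: Compete gives 4, Withdraw gives -1. Proposed Withdraw is not best — profitable deviation exists. ✗
Firm B (product quality strong), facing Launch late: Compete gives 3, Withdraw gives 0. Proposed Compete is best. ✓

No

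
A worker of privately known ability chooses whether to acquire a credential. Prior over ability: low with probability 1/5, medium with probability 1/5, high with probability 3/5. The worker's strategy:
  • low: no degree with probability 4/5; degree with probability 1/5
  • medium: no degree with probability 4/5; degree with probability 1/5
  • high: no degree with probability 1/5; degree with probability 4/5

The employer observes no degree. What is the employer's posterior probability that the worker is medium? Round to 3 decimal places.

0.364

Apply Bayes' rule using the sender's strategy as the likelihood.
P(no degree) = (1/5)·(4/5) + (1/5)·(4/5) + (3/5)·(1/5) = 11/25
P(medium | no degree) = ((1/5)·(4/5)) / (11/25) = (4/25) / (11/25) = 4/11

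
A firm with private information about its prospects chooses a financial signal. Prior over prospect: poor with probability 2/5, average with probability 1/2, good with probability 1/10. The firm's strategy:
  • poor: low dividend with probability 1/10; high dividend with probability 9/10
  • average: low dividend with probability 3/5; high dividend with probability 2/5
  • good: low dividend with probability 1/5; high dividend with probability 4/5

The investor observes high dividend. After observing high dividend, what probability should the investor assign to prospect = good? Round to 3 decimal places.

Apply Bayes' rule using the sender's strategy as the likelihood.
P(high dividend) = (2/5)·(9/10) + (1/2)·(2/5) + (1/10)·(4/5) = 16/25
P(good | high dividend) = ((1/10)·(4/5)) / (16/25) = (2/25) / (16/25) = 1/8

0.125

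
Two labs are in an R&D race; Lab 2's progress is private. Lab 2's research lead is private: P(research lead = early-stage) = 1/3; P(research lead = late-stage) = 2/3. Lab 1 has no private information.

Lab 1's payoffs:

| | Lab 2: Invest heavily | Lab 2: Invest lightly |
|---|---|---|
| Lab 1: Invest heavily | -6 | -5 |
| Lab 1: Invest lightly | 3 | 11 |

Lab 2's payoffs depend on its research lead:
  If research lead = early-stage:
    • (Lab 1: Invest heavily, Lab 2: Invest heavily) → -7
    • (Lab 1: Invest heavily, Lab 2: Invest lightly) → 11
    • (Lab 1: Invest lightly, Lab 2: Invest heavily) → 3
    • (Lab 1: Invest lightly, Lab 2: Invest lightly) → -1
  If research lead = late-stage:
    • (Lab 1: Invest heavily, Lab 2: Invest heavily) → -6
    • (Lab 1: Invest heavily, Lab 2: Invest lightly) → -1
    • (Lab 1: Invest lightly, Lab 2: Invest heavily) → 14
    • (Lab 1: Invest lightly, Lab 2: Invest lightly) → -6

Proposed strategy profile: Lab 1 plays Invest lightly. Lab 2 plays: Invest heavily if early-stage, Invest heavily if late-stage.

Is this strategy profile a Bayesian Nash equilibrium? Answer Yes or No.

A profile is a BNE iff every type of every player is best-responding given beliefs about the other side.
Lab 1 plays Invest lightly: E[Invest lightly] = 1/3·(3) + 2/3·(3) = 3; E[Invest heavily] = -6. Best-responding. ✓
Lab 2 (research lead early-stage), facing Invest lightly: Invest heavily gives 3, Invest lightly gives -1. Proposed Invest heavily is best. ✓
Lab 2 (research lead late-stage), facing Invest lightly: Invest heavily gives 14, Invest lightly gives -6. Proposed Invest heavily is best. ✓

Yes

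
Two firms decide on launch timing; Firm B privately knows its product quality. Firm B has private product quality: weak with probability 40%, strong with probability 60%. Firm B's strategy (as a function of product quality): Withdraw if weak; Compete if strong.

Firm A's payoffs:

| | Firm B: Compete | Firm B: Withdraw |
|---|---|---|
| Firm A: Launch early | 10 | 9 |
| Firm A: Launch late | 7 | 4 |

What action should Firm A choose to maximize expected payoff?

Launch early

E[Launch early] = 0.4·(9) + 0.6·(10) = 9.6
E[Launch late] = 0.4·(4) + 0.6·(7) = 5.8
Best response: Launch early (9.6 is the largest).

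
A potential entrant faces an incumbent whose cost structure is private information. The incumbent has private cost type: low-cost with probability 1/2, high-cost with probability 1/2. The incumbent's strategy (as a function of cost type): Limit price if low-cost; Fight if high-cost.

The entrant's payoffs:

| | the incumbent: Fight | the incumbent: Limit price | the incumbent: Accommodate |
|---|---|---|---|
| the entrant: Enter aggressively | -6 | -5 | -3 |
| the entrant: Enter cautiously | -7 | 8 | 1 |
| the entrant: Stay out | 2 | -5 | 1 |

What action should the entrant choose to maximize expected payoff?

E[Enter aggressively] = 1/2·(-5) + 1/2·(-6) = -11/2
E[Enter cautiously] = 1/2·(8) + 1/2·(-7) = 1/2
E[Stay out] = 1/2·(-5) + 1/2·(2) = -3/2
Best response: Enter cautiously (1/2 is the largest).

Enter cautiously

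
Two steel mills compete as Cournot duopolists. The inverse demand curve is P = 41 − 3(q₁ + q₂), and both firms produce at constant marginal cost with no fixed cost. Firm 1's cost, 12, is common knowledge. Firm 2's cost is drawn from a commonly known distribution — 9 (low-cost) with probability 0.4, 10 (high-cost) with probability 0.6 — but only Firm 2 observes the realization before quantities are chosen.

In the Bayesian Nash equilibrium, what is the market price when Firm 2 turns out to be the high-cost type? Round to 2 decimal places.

Each type of Firm 2 best-responds to q₁; Firm 1 best-responds to the expected q₂ over Firm 2's types.
Firm 2 with cost c maximizes (41 − 3(q₁+q₂) − c)·q₂, giving q₂(c) = (41 − c − 3q₁)/6.
E[c₂] = 0.4·9 + 0.6·10 = 9.6
Firm 1's FOC against E[q₂] yields q₁ = (41 − 2·12 + E[c₂])/9 = (41 − 24 + 9.6)/9 = 2.95556.
q₂(high-cost) = 3.68889, so P = 41 − 3·(2.95556 + 3.68889) = 21.0667.

21.07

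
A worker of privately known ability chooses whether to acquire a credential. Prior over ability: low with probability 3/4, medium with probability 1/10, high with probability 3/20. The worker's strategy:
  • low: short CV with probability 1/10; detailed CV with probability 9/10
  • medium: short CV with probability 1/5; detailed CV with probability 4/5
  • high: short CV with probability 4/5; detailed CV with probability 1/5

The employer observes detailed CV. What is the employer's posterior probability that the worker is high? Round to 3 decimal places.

0.038

Apply Bayes' rule using the sender's strategy as the likelihood.
P(detailed CV) = (3/4)·(9/10) + (1/10)·(4/5) + (3/20)·(1/5) = 157/200
P(high | detailed CV) = ((3/20)·(1/5)) / (157/200) = (3/100) / (157/200) = 6/157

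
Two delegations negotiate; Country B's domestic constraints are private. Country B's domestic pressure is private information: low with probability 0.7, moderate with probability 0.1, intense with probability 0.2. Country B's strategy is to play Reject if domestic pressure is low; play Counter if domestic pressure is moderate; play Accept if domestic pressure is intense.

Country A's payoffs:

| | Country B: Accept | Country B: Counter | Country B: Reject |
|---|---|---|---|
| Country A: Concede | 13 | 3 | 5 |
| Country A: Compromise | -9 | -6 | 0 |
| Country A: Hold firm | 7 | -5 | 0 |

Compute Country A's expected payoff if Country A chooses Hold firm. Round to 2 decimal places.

0.90

Take the expectation over Country B's domestic pressure, weighting each type's action by its prior probability.
E[Hold firm] = 0.7·0 + 0.1·(-5) + 0.2·7 = 0 + (-0.5) + 1.4 = 0.9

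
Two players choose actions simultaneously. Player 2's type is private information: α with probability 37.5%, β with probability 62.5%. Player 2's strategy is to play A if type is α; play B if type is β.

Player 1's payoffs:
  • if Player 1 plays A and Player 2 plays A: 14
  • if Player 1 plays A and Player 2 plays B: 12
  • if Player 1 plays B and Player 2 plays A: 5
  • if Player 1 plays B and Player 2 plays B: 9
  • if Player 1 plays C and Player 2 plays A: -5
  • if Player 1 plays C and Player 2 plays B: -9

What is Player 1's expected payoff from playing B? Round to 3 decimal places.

7.500

E[B] = 0.375·5 + 0.625·9 = 1.875 + 5.625 = 7.5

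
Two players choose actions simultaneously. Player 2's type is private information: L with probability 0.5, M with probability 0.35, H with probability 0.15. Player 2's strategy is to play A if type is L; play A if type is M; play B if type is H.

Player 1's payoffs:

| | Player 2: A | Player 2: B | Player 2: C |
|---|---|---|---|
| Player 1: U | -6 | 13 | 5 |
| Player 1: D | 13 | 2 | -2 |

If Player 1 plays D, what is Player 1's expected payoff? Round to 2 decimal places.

11.35

E[D] = 0.5·13 + 0.35·13 + 0.15·2 = 6.5 + 4.55 + 0.3 = 11.35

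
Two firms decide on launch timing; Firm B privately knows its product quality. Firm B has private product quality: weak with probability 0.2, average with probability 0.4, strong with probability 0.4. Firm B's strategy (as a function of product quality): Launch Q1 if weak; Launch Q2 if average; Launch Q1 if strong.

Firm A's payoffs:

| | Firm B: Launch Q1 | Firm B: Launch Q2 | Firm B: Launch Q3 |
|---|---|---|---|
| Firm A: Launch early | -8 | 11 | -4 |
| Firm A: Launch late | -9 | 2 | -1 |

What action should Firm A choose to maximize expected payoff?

E[Launch early] = 0.2·(-8) + 0.4·(11) + 0.4·(-8) = -0.4
E[Launch late] = 0.2·(-9) + 0.4·(2) + 0.4·(-9) = -4.6
Best response: Launch early (-0.4 is the largest).

Launch early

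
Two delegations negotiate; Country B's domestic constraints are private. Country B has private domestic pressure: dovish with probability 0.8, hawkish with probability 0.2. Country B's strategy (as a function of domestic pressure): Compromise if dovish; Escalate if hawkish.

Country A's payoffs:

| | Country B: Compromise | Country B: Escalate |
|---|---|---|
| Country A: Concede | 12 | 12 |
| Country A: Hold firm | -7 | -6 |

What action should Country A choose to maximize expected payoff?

Concede

E[Concede] = 0.8·(12) + 0.2·(12) = 12
E[Hold firm] = 0.8·(-7) + 0.2·(-6) = -6.8
Best response: Concede (12 is the largest).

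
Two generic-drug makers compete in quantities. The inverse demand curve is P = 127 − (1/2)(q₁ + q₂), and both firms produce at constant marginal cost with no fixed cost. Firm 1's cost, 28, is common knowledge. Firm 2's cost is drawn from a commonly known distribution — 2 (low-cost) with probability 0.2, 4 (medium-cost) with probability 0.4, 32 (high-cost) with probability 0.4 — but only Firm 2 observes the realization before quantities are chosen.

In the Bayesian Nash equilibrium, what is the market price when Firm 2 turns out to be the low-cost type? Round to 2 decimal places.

50.20

Type-c best response for Firm 2: q₂(c) = (127 − c) − q₁/2.
Firm 1 maximizes expected profit; its first-order condition is 127 − q₁ − (1/2)E[q₂] − 28 = 0.
Substituting E[q₂] and solving: E[c₂] = 14.8, so q₁ = (127 − 2·28 + 14.8)/(3/2) = 57.2.
q₂(low-cost) = 96.4, so P = 127 − (1/2)·(57.2 + 96.4) = 50.2.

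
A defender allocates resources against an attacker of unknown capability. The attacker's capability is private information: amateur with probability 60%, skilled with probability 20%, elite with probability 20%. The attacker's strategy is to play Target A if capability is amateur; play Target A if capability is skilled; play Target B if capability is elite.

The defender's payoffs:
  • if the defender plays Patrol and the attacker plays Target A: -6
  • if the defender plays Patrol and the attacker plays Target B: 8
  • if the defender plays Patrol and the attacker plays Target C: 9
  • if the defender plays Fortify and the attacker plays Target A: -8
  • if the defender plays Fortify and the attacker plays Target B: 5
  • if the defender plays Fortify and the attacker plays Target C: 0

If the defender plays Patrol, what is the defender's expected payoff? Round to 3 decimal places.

E[Patrol] = 0.6·(-6) + 0.2·(-6) + 0.2·8 = (-3.6) + (-1.2) + 1.6 = -3.2

-3.200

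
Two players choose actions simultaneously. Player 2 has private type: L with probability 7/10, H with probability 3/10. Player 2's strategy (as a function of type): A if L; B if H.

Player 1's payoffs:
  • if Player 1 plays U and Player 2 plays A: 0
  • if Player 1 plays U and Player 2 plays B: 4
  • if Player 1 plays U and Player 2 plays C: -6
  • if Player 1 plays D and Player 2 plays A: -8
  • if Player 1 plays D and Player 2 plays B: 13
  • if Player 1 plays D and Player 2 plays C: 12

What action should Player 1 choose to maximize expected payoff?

Compute Player 1's expected payoff for each action, taking the expectation over Player 2's type.
E[U] = 7/10·(0) + 3/10·(4) = 6/5
E[D] = 7/10·(-8) + 3/10·(13) = -17/10
Best response: U (6/5 is the largest).

U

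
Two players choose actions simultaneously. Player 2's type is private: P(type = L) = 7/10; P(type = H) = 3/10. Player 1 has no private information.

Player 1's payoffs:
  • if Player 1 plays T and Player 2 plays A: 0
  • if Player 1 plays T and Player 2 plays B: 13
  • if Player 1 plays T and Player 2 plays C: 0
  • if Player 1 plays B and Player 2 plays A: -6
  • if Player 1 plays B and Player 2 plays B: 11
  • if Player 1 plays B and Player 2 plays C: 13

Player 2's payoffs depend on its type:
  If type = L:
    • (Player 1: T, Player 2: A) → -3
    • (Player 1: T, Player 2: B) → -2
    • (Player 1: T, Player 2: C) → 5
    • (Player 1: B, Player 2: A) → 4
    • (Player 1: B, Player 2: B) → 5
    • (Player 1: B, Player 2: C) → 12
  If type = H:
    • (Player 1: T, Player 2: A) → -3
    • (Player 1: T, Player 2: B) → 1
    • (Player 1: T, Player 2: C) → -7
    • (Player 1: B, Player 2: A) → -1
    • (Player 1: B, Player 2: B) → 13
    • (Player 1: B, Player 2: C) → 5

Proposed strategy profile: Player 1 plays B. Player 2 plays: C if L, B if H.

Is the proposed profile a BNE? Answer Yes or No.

Player 1 plays B: E[B] = 7/10·(13) + 3/10·(11) = 62/5; E[T] = 39/10. Best-responding. ✓
Player 2 (type L), facing B: A gives 4, B gives 5, C gives 12. Proposed C is best. ✓
Player 2 (type H), facing B: A gives -1, B gives 13, C gives 5. Proposed B is best. ✓

Yes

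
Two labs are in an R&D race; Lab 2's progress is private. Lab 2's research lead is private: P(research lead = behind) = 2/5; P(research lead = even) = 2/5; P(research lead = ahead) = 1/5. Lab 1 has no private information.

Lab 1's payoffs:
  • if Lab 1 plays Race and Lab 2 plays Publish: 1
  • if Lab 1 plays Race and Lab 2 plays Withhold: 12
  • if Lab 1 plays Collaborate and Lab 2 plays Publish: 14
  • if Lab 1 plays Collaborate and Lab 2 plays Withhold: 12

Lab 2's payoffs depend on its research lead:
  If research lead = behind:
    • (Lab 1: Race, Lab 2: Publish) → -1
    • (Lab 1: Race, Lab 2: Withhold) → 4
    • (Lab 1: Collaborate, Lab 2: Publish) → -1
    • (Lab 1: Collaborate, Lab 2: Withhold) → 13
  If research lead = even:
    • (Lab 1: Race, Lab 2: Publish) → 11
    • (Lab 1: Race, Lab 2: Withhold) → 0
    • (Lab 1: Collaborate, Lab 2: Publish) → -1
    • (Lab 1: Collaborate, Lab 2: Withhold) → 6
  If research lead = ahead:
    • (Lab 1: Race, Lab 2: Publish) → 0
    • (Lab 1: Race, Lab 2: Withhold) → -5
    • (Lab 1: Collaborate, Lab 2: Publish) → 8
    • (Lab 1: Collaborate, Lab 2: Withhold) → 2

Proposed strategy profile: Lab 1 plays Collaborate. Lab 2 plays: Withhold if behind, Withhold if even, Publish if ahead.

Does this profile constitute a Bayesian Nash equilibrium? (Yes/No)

Yes

A profile is a BNE iff every type of every player is best-responding given beliefs about the other side.
Lab 1 plays Collaborate: E[Collaborate] = 2/5·(12) + 2/5·(12) + 1/5·(14) = 62/5; E[Race] = 49/5. Best-responding. ✓
Lab 2 (research lead behind), facing Collaborate: Publish gives -1, Withhold gives 13. Proposed Withhold is best. ✓
Lab 2 (research lead even), facing Collaborate: Publish gives -1, Withhold gives 6. Proposed Withhold is best. ✓
Lab 2 (research lead ahead), facing Collaborate: Publish gives 8, Withhold gives 2. Proposed Publish is best. ✓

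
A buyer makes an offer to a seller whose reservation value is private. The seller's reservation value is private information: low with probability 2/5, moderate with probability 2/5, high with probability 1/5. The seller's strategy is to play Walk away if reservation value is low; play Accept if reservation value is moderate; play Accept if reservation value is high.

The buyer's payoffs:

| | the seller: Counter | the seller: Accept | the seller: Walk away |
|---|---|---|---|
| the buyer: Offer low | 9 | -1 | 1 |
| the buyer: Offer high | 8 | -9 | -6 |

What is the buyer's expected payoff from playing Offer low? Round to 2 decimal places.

-0.20

E[Offer low] = 2/5·1 + 2/5·(-1) + 1/5·(-1) = 2/5 + (-2/5) + (-1/5) = -1/5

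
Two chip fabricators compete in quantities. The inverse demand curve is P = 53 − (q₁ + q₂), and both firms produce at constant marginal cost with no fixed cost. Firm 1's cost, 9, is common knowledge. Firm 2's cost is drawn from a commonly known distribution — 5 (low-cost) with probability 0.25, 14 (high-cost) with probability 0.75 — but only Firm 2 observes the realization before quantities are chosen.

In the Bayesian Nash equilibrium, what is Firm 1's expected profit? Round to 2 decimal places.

242.84

Firm 2 with cost c maximizes (53 − (q₁+q₂) − c)·q₂, giving q₂(c) = (53 − c − q₁)/2.
E[c₂] = 0.25·5 + 0.75·14 = 11.75
Firm 1's FOC against E[q₂] yields q₁ = (53 − 2·9 + E[c₂])/3 = (53 − 18 + 11.75)/3 = 15.5833.
E[P] = 53 − (q₁ + E[q₂]) = 24.5833; Firm 1's expected profit = (E[P] − 9)·q₁ = (24.5833 − 9)·15.5833 = 242.84.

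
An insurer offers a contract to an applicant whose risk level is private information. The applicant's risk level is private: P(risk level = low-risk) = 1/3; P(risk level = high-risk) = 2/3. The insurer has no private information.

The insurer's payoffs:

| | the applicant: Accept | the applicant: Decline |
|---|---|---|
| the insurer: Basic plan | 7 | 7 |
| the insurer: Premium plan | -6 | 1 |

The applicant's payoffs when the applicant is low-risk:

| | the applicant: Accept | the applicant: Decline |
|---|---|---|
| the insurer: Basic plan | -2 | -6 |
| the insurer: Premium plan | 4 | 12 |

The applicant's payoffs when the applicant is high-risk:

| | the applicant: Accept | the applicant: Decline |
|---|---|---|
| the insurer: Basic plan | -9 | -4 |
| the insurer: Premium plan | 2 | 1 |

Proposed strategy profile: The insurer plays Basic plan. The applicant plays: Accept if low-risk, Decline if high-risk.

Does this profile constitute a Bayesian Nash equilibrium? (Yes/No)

The insurer plays Basic plan: E[Basic plan] = 1/3·(7) + 2/3·(7) = 7; E[Premium plan] = -4/3. Best-responding. ✓
The applicant (risk level low-risk), facing Basic plan: Accept gives -2, Decline gives -6. Proposed Accept is best. ✓
The applicant (risk level high-risk), facing Basic plan: Accept gives -9, Decline gives -4. Proposed Decline is best. ✓

Yes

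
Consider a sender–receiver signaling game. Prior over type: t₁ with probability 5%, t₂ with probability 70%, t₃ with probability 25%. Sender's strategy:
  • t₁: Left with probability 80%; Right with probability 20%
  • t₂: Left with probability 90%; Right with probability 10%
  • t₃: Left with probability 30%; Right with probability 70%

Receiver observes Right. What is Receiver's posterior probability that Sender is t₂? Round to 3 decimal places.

0.275

P(Right) = 0.05·0.2 + 0.7·0.1 + 0.25·0.7 = 0.255
P(t₂ | Right) = (0.7·0.1) / 0.255 = 0.07 / 0.255 = 0.27451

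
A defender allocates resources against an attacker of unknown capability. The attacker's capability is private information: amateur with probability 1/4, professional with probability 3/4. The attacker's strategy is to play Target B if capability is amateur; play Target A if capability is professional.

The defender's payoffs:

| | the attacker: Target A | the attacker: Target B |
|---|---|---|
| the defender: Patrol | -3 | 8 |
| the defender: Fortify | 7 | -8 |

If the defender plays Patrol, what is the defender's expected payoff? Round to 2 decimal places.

Take the expectation over the attacker's capability, weighting each type's action by its prior probability.
E[Patrol] = 1/4·8 + 3/4·(-3) = 2 + (-9/4) = -1/4

-0.25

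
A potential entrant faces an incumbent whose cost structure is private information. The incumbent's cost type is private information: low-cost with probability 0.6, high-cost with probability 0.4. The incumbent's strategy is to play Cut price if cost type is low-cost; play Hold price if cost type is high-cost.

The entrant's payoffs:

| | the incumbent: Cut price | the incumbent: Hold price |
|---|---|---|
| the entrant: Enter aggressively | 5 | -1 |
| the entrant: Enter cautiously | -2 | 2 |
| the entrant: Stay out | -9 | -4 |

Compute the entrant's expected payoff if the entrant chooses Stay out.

-7

E[Stay out] = 0.6·(-9) + 0.4·(-4) = (-5.4) + (-1.6) = -7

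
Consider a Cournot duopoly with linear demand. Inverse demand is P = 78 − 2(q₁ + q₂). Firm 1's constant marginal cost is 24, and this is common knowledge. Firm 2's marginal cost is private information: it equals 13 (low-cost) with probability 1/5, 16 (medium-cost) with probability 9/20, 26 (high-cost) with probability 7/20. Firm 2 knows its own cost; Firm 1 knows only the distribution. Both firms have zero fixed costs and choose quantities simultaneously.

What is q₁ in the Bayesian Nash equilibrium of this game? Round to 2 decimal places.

8.15

Firm 2 with cost c maximizes (78 − 2(q₁+q₂) − c)·q₂, giving q₂(c) = (78 − c − 2q₁)/4.
E[c₂] = 1/5·13 + 9/20·16 + 7/20·26 = 18.9
Firm 1's FOC against E[q₂] yields q₁ = (78 − 2·24 + E[c₂])/6 = (78 − 48 + 18.9)/6 = 8.15.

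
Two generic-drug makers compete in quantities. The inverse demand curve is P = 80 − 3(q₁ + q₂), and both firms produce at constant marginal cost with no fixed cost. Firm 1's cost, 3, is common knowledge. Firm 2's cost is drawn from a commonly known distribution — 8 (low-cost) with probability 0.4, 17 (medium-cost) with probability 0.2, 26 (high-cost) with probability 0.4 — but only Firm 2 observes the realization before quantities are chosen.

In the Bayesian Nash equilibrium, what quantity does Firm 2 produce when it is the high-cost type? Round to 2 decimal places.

3.94

Type-c best response for Firm 2: q₂(c) = (80 − c)/6 − q₁/2.
Firm 1 maximizes expected profit; its first-order condition is 80 − 6q₁ − 3E[q₂] − 3 = 0.
Substituting E[q₂] and solving: E[c₂] = 17, so q₁ = (80 − 2·3 + 17)/9 = 10.1111.
q₂(high-cost) = (80 − 26 − 3·10.1111)/6 = 3.94444.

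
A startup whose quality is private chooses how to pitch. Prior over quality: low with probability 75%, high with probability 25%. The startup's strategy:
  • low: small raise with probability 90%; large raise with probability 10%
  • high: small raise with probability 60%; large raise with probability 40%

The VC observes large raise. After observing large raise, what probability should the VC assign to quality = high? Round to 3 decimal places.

P(large raise) = 0.75·0.1 + 0.25·0.4 = 0.175
P(high | large raise) = (0.25·0.4) / 0.175 = 0.1 / 0.175 = 0.571429

0.571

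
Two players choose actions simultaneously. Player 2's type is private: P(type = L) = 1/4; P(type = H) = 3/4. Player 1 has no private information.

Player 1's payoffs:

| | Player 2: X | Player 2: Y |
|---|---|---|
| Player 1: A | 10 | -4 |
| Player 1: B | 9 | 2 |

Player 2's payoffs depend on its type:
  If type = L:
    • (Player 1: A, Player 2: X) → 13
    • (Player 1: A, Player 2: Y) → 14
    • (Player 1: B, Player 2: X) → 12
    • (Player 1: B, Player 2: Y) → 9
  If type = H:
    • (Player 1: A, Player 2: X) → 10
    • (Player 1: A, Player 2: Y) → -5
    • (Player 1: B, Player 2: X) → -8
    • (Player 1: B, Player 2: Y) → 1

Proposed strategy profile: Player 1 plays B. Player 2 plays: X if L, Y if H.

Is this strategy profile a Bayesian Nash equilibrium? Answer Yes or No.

Player 1 plays B: E[B] = 1/4·(9) + 3/4·(2) = 15/4; E[A] = -1/2. Best-responding. ✓
Player 2 (type L), facing B: X gives 12, Y gives 9. Proposed X is best. ✓
Player 2 (type H), facing B: X gives -8, Y gives 1. Proposed Y is best. ✓

Yes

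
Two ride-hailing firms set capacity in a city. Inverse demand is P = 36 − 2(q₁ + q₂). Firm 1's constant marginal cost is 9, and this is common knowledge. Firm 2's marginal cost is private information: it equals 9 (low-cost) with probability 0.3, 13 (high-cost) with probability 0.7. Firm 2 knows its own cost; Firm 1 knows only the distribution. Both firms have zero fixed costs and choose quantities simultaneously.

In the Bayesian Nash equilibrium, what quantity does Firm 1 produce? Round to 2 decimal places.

Type-c best response for Firm 2: q₂(c) = (36 − c)/4 − q₁/2.
Firm 1 maximizes expected profit; its first-order condition is 36 − 4q₁ − 2E[q₂] − 9 = 0.
Substituting E[q₂] and solving: E[c₂] = 11.8, so q₁ = (36 − 2·9 + 11.8)/6 = 4.96667.

4.97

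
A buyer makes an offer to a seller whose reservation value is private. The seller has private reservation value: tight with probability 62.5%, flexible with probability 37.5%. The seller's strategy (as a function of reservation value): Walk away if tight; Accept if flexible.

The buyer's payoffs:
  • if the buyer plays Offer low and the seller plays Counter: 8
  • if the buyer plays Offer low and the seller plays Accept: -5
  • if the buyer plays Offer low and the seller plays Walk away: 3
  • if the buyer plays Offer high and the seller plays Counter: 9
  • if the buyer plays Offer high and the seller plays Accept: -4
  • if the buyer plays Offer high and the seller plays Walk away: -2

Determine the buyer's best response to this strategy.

Offer low

E[Offer low] = 0.625·(3) + 0.375·(-5) = 0
E[Offer high] = 0.625·(-2) + 0.375·(-4) = -2.75
Best response: Offer low (0 is the largest).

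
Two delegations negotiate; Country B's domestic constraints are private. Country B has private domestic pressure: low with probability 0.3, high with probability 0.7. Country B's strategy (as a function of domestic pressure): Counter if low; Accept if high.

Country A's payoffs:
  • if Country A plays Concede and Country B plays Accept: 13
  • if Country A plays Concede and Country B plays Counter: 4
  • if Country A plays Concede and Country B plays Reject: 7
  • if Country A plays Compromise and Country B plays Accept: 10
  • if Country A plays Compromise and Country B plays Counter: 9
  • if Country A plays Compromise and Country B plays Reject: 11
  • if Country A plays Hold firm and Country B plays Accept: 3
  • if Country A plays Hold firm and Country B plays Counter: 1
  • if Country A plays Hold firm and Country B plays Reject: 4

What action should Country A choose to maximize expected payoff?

Concede

E[Concede] = 0.3·(4) + 0.7·(13) = 10.3
E[Compromise] = 0.3·(9) + 0.7·(10) = 9.7
E[Hold firm] = 0.3·(1) + 0.7·(3) = 2.4
Best response: Concede (10.3 is the largest).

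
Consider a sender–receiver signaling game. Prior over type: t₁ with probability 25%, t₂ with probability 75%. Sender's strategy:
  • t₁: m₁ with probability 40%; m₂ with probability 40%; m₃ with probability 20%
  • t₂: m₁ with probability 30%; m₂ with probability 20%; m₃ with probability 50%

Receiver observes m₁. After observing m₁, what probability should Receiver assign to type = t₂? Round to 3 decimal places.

Apply Bayes' rule using the sender's strategy as the likelihood.
P(m₁) = 0.25·0.4 + 0.75·0.3 = 0.325
P(t₂ | m₁) = (0.75·0.3) / 0.325 = 0.225 / 0.325 = 0.692308

0.692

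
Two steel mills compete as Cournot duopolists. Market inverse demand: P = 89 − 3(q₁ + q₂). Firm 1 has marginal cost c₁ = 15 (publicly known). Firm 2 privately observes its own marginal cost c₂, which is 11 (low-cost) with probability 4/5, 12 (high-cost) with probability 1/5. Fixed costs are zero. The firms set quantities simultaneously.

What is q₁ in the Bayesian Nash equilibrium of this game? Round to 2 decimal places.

Type-c best response for Firm 2: q₂(c) = (89 − c)/6 − q₁/2.
Firm 1 maximizes expected profit; its first-order condition is 89 − 6q₁ − 3E[q₂] − 15 = 0.
Substituting E[q₂] and solving: E[c₂] = 11.2, so q₁ = (89 − 2·15 + 11.2)/9 = 7.8.

7.80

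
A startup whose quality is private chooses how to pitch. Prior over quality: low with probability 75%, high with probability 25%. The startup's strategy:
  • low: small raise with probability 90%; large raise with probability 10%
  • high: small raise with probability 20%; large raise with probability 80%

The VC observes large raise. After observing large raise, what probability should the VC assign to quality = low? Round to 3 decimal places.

0.273

P(large raise) = 0.75·0.1 + 0.25·0.8 = 0.275
P(low | large raise) = (0.75·0.1) / 0.275 = 0.075 / 0.275 = 0.272727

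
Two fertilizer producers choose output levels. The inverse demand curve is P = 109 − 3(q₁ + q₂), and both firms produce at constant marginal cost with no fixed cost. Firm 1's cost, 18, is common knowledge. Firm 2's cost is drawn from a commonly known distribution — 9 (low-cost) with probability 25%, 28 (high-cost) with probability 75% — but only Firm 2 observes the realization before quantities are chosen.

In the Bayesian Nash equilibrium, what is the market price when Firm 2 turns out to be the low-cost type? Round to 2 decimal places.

Each type of Firm 2 best-responds to q₁; Firm 1 best-responds to the expected q₂ over Firm 2's types.
Firm 2 with cost c maximizes (109 − 3(q₁+q₂) − c)·q₂, giving q₂(c) = (109 − c − 3q₁)/6.
E[c₂] = 0.25·9 + 0.75·28 = 23.25
Firm 1's FOC against E[q₂] yields q₁ = (109 − 2·18 + E[c₂])/9 = (109 − 36 + 23.25)/9 = 10.6944.
q₂(low-cost) = 11.3194, so P = 109 − 3·(10.6944 + 11.3194) = 42.9583.

42.96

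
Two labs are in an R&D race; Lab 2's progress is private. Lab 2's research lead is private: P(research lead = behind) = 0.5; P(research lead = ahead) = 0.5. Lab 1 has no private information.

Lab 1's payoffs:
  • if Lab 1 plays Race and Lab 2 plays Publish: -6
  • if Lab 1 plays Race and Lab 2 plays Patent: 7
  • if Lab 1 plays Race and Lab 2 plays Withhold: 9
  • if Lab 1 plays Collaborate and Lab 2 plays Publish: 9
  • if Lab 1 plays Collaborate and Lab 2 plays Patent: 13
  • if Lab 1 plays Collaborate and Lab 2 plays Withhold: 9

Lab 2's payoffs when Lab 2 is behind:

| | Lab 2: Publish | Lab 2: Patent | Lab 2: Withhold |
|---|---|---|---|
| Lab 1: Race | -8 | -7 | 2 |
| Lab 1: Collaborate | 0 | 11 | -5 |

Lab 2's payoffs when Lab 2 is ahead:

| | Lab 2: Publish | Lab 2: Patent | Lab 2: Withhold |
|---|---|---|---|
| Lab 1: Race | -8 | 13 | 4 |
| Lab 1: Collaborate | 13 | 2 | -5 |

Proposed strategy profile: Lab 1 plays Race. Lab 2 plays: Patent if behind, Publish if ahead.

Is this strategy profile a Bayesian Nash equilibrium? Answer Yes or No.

No

Lab 1 plays Race: E[Race] = 0.5·(7) + 0.5·(-6) = 0.5; E[Collaborate] = 11. Not best-responding. ✗
Lab 2 (research lead behind), facing Race: Publish gives -8, Patent gives -7, Withhold gives 2. Proposed Patent is not best — profitable deviation exists. ✗
Lab 2 (research lead ahead), facing Race: Publish gives -8, Patent gives 13, Withhold gives 4. Proposed Publish is not best — profitable deviation exists. ✗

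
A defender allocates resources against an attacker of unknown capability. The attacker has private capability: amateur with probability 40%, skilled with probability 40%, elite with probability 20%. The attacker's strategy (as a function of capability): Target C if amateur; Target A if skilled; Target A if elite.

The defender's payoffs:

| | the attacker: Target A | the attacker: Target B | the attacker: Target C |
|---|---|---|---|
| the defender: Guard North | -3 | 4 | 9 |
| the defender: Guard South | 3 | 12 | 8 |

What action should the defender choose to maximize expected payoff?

Guard South

Compute the defender's expected payoff for each action, taking the expectation over the attacker's type.
E[Guard North] = 0.4·(9) + 0.4·(-3) + 0.2·(-3) = 1.8
E[Guard South] = 0.4·(8) + 0.4·(3) + 0.2·(3) = 5
Best response: Guard South (5 is the largest).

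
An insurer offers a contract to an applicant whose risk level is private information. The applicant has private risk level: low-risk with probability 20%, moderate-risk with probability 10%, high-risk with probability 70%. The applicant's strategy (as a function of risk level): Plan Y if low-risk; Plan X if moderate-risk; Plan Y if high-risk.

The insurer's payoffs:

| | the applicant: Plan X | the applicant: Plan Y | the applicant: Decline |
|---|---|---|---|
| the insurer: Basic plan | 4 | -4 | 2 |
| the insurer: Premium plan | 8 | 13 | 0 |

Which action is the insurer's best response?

E[Basic plan] = 0.2·(-4) + 0.1·(4) + 0.7·(-4) = -3.2
E[Premium plan] = 0.2·(13) + 0.1·(8) + 0.7·(13) = 12.5
Best response: Premium plan (12.5 is the largest).

Premium plan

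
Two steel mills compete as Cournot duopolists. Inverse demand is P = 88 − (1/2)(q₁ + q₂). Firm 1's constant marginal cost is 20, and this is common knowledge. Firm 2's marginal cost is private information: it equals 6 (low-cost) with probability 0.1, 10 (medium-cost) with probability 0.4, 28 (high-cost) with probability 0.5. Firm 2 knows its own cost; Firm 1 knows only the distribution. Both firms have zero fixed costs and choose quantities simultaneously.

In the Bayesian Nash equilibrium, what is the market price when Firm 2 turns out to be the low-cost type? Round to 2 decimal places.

35.90

Firm 2 with cost c maximizes (88 − (1/2)(q₁+q₂) − c)·q₂, giving q₂(c) = (88 − c − (1/2)q₁).
E[c₂] = 0.1·6 + 0.4·10 + 0.5·28 = 18.6
Firm 1's FOC against E[q₂] yields q₁ = (88 − 2·20 + E[c₂])/(3/2) = (88 − 40 + 18.6)/(3/2) = 44.4.
q₂(low-cost) = 59.8, so P = 88 − (1/2)·(44.4 + 59.8) = 35.9.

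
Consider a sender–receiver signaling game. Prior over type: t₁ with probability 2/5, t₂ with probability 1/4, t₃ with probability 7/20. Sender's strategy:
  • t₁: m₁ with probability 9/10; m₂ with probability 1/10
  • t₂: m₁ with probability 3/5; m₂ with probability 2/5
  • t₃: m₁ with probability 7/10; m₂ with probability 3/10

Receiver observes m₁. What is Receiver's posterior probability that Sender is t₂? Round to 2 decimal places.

P(m₁) = (2/5)·(9/10) + (1/4)·(3/5) + (7/20)·(7/10) = 151/200
P(t₂ | m₁) = ((1/4)·(3/5)) / (151/200) = (3/20) / (151/200) = 30/151

0.20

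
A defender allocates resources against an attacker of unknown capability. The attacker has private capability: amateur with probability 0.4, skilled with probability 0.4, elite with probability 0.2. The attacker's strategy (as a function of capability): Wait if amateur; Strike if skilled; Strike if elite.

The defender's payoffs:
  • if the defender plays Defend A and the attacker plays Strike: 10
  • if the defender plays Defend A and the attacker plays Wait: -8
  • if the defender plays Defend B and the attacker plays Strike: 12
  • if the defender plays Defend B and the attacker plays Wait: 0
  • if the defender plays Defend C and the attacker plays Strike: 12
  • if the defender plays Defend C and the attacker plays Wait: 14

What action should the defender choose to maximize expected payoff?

Compute the defender's expected payoff for each action, taking the expectation over the attacker's type.
E[Defend A] = 0.4·(-8) + 0.4·(10) + 0.2·(10) = 2.8
E[Defend B] = 0.4·(0) + 0.4·(12) + 0.2·(12) = 7.2
E[Defend C] = 0.4·(14) + 0.4·(12) + 0.2·(12) = 12.8
Best response: Defend C (12.8 is the largest).

Defend C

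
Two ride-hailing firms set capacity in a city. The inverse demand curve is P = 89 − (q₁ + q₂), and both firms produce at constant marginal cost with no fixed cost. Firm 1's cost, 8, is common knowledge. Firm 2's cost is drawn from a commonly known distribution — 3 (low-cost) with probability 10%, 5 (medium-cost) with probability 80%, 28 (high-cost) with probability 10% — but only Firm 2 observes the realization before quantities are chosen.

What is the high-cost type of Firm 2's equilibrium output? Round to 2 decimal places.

17.15

Type-c best response for Firm 2: q₂(c) = (89 − c)/2 − q₁/2.
Firm 1 maximizes expected profit; its first-order condition is 89 − 2q₁ − E[q₂] − 8 = 0.
Substituting E[q₂] and solving: E[c₂] = 7.1, so q₁ = (89 − 2·8 + 7.1)/3 = 26.7.
q₂(high-cost) = (89 − 28 − 26.7)/2 = 17.15.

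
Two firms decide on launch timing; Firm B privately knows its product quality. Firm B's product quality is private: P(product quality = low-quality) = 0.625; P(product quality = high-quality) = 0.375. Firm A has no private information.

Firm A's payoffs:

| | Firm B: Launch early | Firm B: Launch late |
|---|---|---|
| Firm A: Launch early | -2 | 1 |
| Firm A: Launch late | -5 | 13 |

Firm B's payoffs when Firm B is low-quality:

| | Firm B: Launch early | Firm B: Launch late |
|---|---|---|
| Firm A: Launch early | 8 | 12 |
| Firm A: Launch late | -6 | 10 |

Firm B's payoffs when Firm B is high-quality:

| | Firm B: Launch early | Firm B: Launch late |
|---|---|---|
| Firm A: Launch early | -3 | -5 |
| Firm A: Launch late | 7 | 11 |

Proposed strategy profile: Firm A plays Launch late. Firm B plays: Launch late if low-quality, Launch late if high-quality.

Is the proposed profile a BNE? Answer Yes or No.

Yes

Firm A plays Launch late: E[Launch late] = 0.625·(13) + 0.375·(13) = 13; E[Launch early] = 1. Best-responding. ✓
Firm B (product quality low-quality), facing Launch late: Launch early gives -6, Launch late gives 10. Proposed Launch late is best. ✓
Firm B (product quality high-quality), facing Launch late: Launch early gives 7, Launch late gives 11. Proposed Launch late is best. ✓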